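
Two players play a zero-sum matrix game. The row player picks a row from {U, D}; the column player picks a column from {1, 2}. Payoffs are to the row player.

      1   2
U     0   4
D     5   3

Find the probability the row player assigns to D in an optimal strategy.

Row minima: U → 0, D → 3; maximin = 3.
Column maxima: 1 → 5, 2 → 4; minimax = 4.
3 ≠ 4, so there is no saddle point; optimal play is mixed.
Let the row player play U with probability p. Expected payoff against 1: 0p + 5(1−p) = −5p + 5; against 2: 4p + 3(1−p) = p + 3.
Setting these equal: −5p + 5 = p + 3 ⇒ −6p = -2 ⇒ p = 1/3, and the value is (-5)·(1/3) + 5 = 10/3.
For the column player: with q = P(1), equating U's and D's payoffs gives −4q + 4 = 2q + 3 ⇒ q = 1/6.

2/3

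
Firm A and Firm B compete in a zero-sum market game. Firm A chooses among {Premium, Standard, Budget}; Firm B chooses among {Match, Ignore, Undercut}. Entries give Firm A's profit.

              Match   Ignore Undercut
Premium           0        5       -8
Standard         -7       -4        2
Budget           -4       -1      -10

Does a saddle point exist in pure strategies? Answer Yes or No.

No

Row minima: Premium → -8, Standard → -7, Budget → -10; maximin = -7.
Column maxima: Match → 0, Ignore → 5, Undercut → 2; minimax = 0.
-7 ≠ 0, so no pure-strategy equilibrium exists.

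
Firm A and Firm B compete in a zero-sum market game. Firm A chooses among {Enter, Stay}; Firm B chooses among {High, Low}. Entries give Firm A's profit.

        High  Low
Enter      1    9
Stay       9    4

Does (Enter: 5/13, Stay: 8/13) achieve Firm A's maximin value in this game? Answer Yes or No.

Yes

Against High this mix gives (5/13)·1 + (8/13)·9 = 77/13.
Against Low this mix gives (5/13)·9 + (8/13)·4 = 77/13.
All of Firm B's active replies (High, Low) yield 77/13, and no column does worse for Firm A. The mix makes Firm B indifferent and guarantees 77/13, so it is optimal.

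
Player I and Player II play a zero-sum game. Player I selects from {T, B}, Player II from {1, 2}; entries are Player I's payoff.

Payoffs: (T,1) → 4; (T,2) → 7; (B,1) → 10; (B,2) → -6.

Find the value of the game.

94/19

Row minima: T → 4, B → -6; maximin = 4.
Column maxima: 1 → 10, 2 → 7; minimax = 7.
4 ≠ 7, so there is no saddle point; optimal play is mixed.
Let Player I play T with probability p. Expected payoff against 1: 4p + 10(1−p) = −6p + 10; against 2: 7p + (-6)(1−p) = 13p − 6.
Setting these equal: −6p + 10 = 13p − 6 ⇒ −19p = -16 ⇒ p = 16/19, and the value is (-6)·(16/19) + 10 = 94/19.
For Player II: with q = P(1), equating T's and B's payoffs gives −3q + 7 = 16q − 6 ⇒ q = 13/19.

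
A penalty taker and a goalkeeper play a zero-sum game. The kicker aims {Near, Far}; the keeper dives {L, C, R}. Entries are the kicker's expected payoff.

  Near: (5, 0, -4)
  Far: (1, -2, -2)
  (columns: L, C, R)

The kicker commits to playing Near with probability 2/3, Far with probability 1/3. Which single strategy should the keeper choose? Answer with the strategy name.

If the keeper plays L, the kicker's expected payoff is (2/3)·5 + (1/3)·1 = 11/3.
If the keeper plays C, the kicker's expected payoff is (2/3)·0 + (1/3)·(-2) = -2/3.
If the keeper plays R, the kicker's expected payoff is (2/3)·(-4) + (1/3)·(-2) = -10/3.
The keeper minimizes the kicker's payoff; the smallest is -10/3, so the best response is R.

R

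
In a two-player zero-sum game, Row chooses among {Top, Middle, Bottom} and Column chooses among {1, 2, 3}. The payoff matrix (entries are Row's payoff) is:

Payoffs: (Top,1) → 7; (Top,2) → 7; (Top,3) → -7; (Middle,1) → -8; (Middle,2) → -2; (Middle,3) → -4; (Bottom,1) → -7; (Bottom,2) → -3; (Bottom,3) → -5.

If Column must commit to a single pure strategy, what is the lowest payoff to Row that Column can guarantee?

-4

Column maxima: 1 → 7, 2 → 7, 3 → -4.
The smallest of these is -4.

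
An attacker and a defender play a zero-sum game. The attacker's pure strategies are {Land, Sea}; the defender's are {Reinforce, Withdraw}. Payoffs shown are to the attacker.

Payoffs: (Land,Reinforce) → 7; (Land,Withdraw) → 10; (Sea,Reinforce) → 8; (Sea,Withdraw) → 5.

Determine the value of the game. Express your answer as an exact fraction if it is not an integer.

15/2

Row minima: Land → 7, Sea → 5; maximin = 7.
Column maxima: Reinforce → 8, Withdraw → 10; minimax = 8.
7 ≠ 8, so there is no saddle point; optimal play is mixed.
Let the attacker play Land with probability p. Expected payoff against Reinforce: 7p + 8(1−p) = −p + 8; against Withdraw: 10p + 5(1−p) = 5p + 5.
Setting these equal: −p + 8 = 5p + 5 ⇒ −6p = -3 ⇒ p = 1/2, and the value is (-1)·(1/2) + 8 = 15/2.
For the defender: with q = P(Reinforce), equating Land's and Sea's payoffs gives −3q + 10 = 3q + 5 ⇒ q = 5/6.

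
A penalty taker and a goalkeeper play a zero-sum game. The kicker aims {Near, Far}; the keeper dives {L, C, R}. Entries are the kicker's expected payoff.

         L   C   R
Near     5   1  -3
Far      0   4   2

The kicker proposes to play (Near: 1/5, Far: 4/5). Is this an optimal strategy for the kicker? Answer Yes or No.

Yes

Against L this mix gives (1/5)·5 + (4/5)·0 = 1.
Against C this mix gives (1/5)·1 + (4/5)·4 = 17/5.
Against R this mix gives (1/5)·(-3) + (4/5)·2 = 1.
All of the keeper's active replies (L, R) yield 1, and no column does worse for the kicker. The mix makes the keeper indifferent and guarantees 1, so it is optimal.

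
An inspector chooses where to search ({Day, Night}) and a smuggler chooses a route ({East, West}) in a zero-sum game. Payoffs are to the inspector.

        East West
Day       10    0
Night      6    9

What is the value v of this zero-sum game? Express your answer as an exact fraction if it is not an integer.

Row minima: Day → 0, Night → 6; maximin = 6.
Column maxima: East → 10, West → 9; minimax = 9.
6 ≠ 9, so there is no saddle point; optimal play is mixed.
Let the inspector play Day with probability p. Expected payoff against East: 10p + 6(1−p) = 4p + 6; against West: 0p + 9(1−p) = −9p + 9.
Setting these equal: 4p + 6 = −9p + 9 ⇒ 13p = 3 ⇒ p = 3/13, and the value is (4)·(3/13) + 6 = 90/13.
For the smuggler: with q = P(East), equating Day's and Night's payoffs gives 10q = −3q + 9 ⇒ q = 9/13.

90/13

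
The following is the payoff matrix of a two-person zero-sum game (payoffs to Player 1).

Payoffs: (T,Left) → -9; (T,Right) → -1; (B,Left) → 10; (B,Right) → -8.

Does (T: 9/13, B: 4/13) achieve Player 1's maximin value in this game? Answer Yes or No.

Against Left this mix gives (9/13)·(-9) + (4/13)·10 = -41/13.
Against Right this mix gives (9/13)·(-1) + (4/13)·(-8) = -41/13.
All of Player 2's active replies (Left, Right) yield -41/13, and no column does worse for Player 1. The mix makes Player 2 indifferent and guarantees -41/13, so it is optimal.

Yes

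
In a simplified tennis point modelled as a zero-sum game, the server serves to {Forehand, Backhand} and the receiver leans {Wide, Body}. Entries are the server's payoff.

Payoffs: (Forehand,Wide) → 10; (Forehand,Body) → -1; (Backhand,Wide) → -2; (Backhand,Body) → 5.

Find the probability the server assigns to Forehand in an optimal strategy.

Row minima: Forehand → -1, Backhand → -2; maximin = -1.
Column maxima: Wide → 10, Body → 5; minimax = 5.
-1 ≠ 5, so there is no saddle point; optimal play is mixed.
Let the server play Forehand with probability p. Expected payoff against Wide: 10p + (-2)(1−p) = 12p − 2; against Body: (-1)p + 5(1−p) = −6p + 5.
Setting these equal: 12p − 2 = −6p + 5 ⇒ 18p = 7 ⇒ p = 7/18, and the value is (12)·(7/18) − 2 = 8/3.
For the receiver: with q = P(Wide), equating Forehand's and Backhand's payoffs gives 11q − 1 = −7q + 5 ⇒ q = 1/3.

7/18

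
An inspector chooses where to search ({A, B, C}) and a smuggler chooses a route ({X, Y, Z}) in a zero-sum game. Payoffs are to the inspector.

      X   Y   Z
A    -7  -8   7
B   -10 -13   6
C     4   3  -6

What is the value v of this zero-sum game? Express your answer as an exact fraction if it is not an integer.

Row minima: A → -8, B → -13, C → -6; maximin = -6.
Column maxima: X → 4, Y → 3, Z → 7; minimax = 3.
-6 ≠ 3, so there is no saddle point; optimal play is mixed.
B is strictly dominated by A, so the inspector never plays it.
X is strictly dominated by Y (it gives the inspector strictly more in every row), so the smuggler never plays it.
On the remaining 2×2 (A, C vs Y, Z):
Let the inspector play A with probability p. Expected payoff against Y: (-8)p + 3(1−p) = −11p + 3; against Z: 7p + (-6)(1−p) = 13p − 6.
Setting these equal: −11p + 3 = 13p − 6 ⇒ −24p = -9 ⇒ p = 3/8, and the value is (-11)·(3/8) + 3 = -9/8.
For the smuggler: with q = P(Y), equating A's and C's payoffs gives −15q + 7 = 9q − 6 ⇒ q = 13/24.

-9/8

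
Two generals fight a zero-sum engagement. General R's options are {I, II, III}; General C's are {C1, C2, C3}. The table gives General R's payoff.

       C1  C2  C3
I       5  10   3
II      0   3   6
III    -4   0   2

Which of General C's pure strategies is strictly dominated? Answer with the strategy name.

C1 holds General R's payoff strictly below C2 in every row: 5 < 10, 0 < 3, -4 < 0.
So C2 is strictly dominated for General C.

C2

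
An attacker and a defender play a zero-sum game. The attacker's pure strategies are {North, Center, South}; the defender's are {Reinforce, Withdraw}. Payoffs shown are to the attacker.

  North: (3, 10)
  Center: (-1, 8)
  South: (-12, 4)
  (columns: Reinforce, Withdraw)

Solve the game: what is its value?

Row minima: North → 3, Center → -1, South → -12; maximin = 3.
Column maxima: Reinforce → 3, Withdraw → 10; minimax = 3.
Since maximin = minimax = 3, there is a saddle point and the value is 3.

3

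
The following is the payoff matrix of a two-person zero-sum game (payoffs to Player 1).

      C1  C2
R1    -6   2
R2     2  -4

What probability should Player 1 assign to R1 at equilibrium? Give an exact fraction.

3/7

Row minima: R1 → -6, R2 → -4; maximin = -4.
Column maxima: C1 → 2, C2 → 2; minimax = 2.
-4 ≠ 2, so there is no saddle point; optimal play is mixed.
Let Player 1 play R1 with probability p. Expected payoff against C1: (-6)p + 2(1−p) = −8p + 2; against C2: 2p + (-4)(1−p) = 6p − 4.
Setting these equal: −8p + 2 = 6p − 4 ⇒ −14p = -6 ⇒ p = 3/7, and the value is (-8)·(3/7) + 2 = -10/7.
For Player 2: with q = P(C1), equating R1's and R2's payoffs gives −8q + 2 = 6q − 4 ⇒ q = 3/7.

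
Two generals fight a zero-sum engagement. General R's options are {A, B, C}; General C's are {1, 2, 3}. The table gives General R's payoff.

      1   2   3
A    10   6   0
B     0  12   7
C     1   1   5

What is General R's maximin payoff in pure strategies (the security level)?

1

Row minima: A → 0, B → 0, C → 1.
The best of these is 1.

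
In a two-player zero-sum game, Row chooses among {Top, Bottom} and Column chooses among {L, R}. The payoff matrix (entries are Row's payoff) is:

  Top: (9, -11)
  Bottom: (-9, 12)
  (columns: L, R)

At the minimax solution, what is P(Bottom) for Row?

Row minima: Top → -11, Bottom → -9; maximin = -9.
Column maxima: L → 9, R → 12; minimax = 9.
-9 ≠ 9, so there is no saddle point; optimal play is mixed.
Let Row play Top with probability p. Expected payoff against L: 9p + (-9)(1−p) = 18p − 9; against R: (-11)p + 12(1−p) = −23p + 12.
Setting these equal: 18p − 9 = −23p + 12 ⇒ 41p = 21 ⇒ p = 21/41, and the value is (18)·(21/41) − 9 = 9/41.
For Column: with q = P(L), equating Top's and Bottom's payoffs gives 20q − 11 = −21q + 12 ⇒ q = 23/41.

20/41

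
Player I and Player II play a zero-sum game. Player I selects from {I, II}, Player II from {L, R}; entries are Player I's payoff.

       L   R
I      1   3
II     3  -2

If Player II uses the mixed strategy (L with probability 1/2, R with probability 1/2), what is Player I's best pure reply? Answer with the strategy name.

I

Expected payoff of I: (1/2)·1 + (1/2)·3 = 2.
Expected payoff of II: (1/2)·3 + (1/2)·(-2) = 1/2.
The largest is 2, so Player I's best response is I.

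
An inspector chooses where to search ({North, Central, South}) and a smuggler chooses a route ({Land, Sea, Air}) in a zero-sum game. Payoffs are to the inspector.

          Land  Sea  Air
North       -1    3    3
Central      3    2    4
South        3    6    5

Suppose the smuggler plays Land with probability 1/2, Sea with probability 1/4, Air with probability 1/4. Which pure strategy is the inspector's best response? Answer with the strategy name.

Expected payoff of North: (1/2)·(-1) + (1/4)·3 + (1/4)·3 = 1.
Expected payoff of Central: (1/2)·3 + (1/4)·2 + (1/4)·4 = 3.
Expected payoff of South: (1/2)·3 + (1/4)·6 + (1/4)·5 = 17/4.
The largest is 17/4, so the inspector's best response is South.

South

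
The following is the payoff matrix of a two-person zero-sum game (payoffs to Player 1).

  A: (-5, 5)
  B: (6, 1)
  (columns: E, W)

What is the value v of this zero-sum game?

7/3

Row minima: A → -5, B → 1; maximin = 1.
Column maxima: E → 6, W → 5; minimax = 5.
1 ≠ 5, so there is no saddle point; optimal play is mixed.
Let Player 1 play A with probability p. Expected payoff against E: (-5)p + 6(1−p) = −11p + 6; against W: 5p + 1(1−p) = 4p + 1.
Setting these equal: −11p + 6 = 4p + 1 ⇒ −15p = -5 ⇒ p = 1/3, and the value is (-11)·(1/3) + 6 = 7/3.
For Player 2: with q = P(E), equating A's and B's payoffs gives −10q + 5 = 5q + 1 ⇒ q = 4/15.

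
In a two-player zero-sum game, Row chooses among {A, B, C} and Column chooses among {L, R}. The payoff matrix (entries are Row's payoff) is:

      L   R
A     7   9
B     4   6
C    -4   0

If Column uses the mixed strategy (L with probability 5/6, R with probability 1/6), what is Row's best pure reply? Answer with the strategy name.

Expected payoff of A: (5/6)·7 + (1/6)·9 = 22/3.
Expected payoff of B: (5/6)·4 + (1/6)·6 = 13/3.
Expected payoff of C: (5/6)·(-4) + (1/6)·0 = -10/3.
The largest is 22/3, so Row's best response is A.

A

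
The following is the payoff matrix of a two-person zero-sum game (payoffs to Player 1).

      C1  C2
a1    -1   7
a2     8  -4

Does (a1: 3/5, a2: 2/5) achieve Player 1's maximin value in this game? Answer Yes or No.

Against C1 this mix gives (3/5)·(-1) + (2/5)·8 = 13/5.
Against C2 this mix gives (3/5)·7 + (2/5)·(-4) = 13/5.
All of Player 2's active replies (C1, C2) yield 13/5, and no column does worse for Player 1. The mix makes Player 2 indifferent and guarantees 13/5, so it is optimal.

Yes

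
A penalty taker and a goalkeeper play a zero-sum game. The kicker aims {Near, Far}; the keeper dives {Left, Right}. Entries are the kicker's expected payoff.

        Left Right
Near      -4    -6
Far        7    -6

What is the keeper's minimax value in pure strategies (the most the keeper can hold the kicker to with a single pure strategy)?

Column maxima: Left → 7, Right → -6.
The smallest of these is -6.

-6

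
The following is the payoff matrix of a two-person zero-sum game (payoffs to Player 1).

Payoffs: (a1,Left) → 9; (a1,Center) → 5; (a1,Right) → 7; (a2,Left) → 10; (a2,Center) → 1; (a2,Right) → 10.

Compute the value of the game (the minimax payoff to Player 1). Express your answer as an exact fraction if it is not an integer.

5

Row minima: a1 → 5, a2 → 1; maximin = 5.
Column maxima: Left → 10, Center → 5, Right → 10; minimax = 5.
Since maximin = minimax = 5, there is a saddle point and the value is 5.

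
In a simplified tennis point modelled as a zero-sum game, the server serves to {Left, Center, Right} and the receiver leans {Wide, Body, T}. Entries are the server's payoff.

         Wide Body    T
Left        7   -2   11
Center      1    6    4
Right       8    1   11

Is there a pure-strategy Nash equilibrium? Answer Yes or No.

No

Row minima: Left → -2, Center → 1, Right → 1; maximin = 1.
Column maxima: Wide → 8, Body → 6, T → 11; minimax = 6.
1 ≠ 6, so no pure-strategy equilibrium exists.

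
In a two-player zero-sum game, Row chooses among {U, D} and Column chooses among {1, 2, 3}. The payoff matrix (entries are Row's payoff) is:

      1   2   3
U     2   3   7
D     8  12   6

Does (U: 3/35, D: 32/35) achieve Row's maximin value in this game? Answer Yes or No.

Against 1 this mix gives (3/35)·2 + (32/35)·8 = 262/35.
Against 2 this mix gives (3/35)·3 + (32/35)·12 = 393/35.
Against 3 this mix gives (3/35)·7 + (32/35)·6 = 213/35.
Column will play 3, holding Row to 213/35. Shifting weight toward the row that does better against 3 would raise this floor (the equalizing mix achieves 44/7 against both 3 and 1), so the proposed strategy is not optimal.

No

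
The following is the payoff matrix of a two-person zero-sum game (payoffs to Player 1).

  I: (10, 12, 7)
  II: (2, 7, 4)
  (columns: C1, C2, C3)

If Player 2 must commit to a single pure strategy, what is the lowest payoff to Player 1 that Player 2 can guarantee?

7

Column maxima: C1 → 10, C2 → 12, C3 → 7.
The smallest of these is 7.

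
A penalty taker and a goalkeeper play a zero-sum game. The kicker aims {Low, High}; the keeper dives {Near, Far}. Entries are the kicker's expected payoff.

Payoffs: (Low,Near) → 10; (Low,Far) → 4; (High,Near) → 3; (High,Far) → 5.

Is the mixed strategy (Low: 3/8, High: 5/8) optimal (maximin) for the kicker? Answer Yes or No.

No

Against Near this mix gives (3/8)·10 + (5/8)·3 = 45/8.
Against Far this mix gives (3/8)·4 + (5/8)·5 = 37/8.
The keeper will play Far, holding the kicker to 37/8. Shifting weight toward the row that does better against Far would raise this floor (the equalizing mix achieves 19/4 against both Far and Near), so the proposed strategy is not optimal.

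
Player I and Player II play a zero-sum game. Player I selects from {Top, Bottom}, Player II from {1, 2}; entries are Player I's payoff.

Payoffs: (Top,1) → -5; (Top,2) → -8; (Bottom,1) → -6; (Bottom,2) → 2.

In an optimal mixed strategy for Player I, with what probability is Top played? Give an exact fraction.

Row minima: Top → -8, Bottom → -6; maximin = -6.
Column maxima: 1 → -5, 2 → 2; minimax = -5.
-6 ≠ -5, so there is no saddle point; optimal play is mixed.
Let Player I play Top with probability p. Expected payoff against 1: (-5)p + (-6)(1−p) = p − 6; against 2: (-8)p + 2(1−p) = −10p + 2.
Setting these equal: p − 6 = −10p + 2 ⇒ 11p = 8 ⇒ p = 8/11, and the value is (1)·(8/11) − 6 = -58/11.
For Player II: with q = P(1), equating Top's and Bottom's payoffs gives 3q − 8 = −8q + 2 ⇒ q = 10/11.

8/11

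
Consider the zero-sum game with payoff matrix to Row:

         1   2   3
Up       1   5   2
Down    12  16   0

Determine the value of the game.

Row minima: Up → 1, Down → 0; maximin = 1.
Column maxima: 1 → 12, 2 → 16, 3 → 2; minimax = 2.
1 ≠ 2, so there is no saddle point; optimal play is mixed.
2 is strictly dominated by 1 (it gives Row strictly more in every row), so Column never plays it.
On the remaining 2×2 (Up, Down vs 1, 3):
Let Row play Up with probability p. Expected payoff against 1: 1p + 12(1−p) = −11p + 12; against 3: 2p + 0(1−p) = 2p.
Setting these equal: −11p + 12 = 2p ⇒ −13p = -12 ⇒ p = 12/13, and the value is (-11)·(12/13) + 12 = 24/13.
For Column: with q = P(1), equating Up's and Down's payoffs gives −q + 2 = 12q ⇒ q = 2/13.

24/13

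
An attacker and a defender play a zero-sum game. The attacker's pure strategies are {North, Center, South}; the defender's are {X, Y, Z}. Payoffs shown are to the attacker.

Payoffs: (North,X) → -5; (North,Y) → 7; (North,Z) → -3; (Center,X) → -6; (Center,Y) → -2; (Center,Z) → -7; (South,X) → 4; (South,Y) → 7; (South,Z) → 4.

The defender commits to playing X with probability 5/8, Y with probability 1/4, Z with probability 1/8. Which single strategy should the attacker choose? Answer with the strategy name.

Expected payoff of North: (5/8)·(-5) + (1/4)·7 + (1/8)·(-3) = -7/4.
Expected payoff of Center: (5/8)·(-6) + (1/4)·(-2) + (1/8)·(-7) = -41/8.
Expected payoff of South: (5/8)·4 + (1/4)·7 + (1/8)·4 = 19/4.
The largest is 19/4, so the attacker's best response is South.

South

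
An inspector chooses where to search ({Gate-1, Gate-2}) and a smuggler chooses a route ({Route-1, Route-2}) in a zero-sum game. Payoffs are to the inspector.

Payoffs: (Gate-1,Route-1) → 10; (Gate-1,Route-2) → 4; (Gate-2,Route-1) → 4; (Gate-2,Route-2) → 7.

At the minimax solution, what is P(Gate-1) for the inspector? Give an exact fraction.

Row minima: Gate-1 → 4, Gate-2 → 4; maximin = 4.
Column maxima: Route-1 → 10, Route-2 → 7; minimax = 7.
4 ≠ 7, so there is no saddle point; optimal play is mixed.
Let the inspector play Gate-1 with probability p. Expected payoff against Route-1: 10p + 4(1−p) = 6p + 4; against Route-2: 4p + 7(1−p) = −3p + 7.
Setting these equal: 6p + 4 = −3p + 7 ⇒ 9p = 3 ⇒ p = 1/3, and the value is (6)·(1/3) + 4 = 6.
For the smuggler: with q = P(Route-1), equating Gate-1's and Gate-2's payoffs gives 6q + 4 = −3q + 7 ⇒ q = 1/3.

1/3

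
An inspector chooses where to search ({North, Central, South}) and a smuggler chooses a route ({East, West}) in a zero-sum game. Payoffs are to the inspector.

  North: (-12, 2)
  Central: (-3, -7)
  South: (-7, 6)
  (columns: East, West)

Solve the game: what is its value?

Row minima: North → -12, Central → -7, South → -7; maximin = -7.
Column maxima: East → -3, West → 6; minimax = -3.
-7 ≠ -3, so there is no saddle point; optimal play is mixed.
North is strictly dominated by South, so the inspector never plays it.
On the remaining 2×2 (Central, South vs East, West):
Let the inspector play Central with probability p. Expected payoff against East: (-3)p + (-7)(1−p) = 4p − 7; against West: (-7)p + 6(1−p) = −13p + 6.
Setting these equal: 4p − 7 = −13p + 6 ⇒ 17p = 13 ⇒ p = 13/17, and the value is (4)·(13/17) − 7 = -67/17.
For the smuggler: with q = P(East), equating Central's and South's payoffs gives 4q − 7 = −13q + 6 ⇒ q = 13/17.

-67/17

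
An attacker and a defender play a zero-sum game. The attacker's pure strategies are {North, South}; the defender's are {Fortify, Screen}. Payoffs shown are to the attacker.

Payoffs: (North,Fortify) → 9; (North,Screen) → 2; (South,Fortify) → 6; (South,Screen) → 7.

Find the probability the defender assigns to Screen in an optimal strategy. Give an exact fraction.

3/8

Row minima: North → 2, South → 6; maximin = 6.
Column maxima: Fortify → 9, Screen → 7; minimax = 7.
6 ≠ 7, so there is no saddle point; optimal play is mixed.
Let the attacker play North with probability p. Expected payoff against Fortify: 9p + 6(1−p) = 3p + 6; against Screen: 2p + 7(1−p) = −5p + 7.
Setting these equal: 3p + 6 = −5p + 7 ⇒ 8p = 1 ⇒ p = 1/8, and the value is (3)·(1/8) + 6 = 51/8.
For the defender: with q = P(Fortify), equating North's and South's payoffs gives 7q + 2 = −q + 7 ⇒ q = 5/8.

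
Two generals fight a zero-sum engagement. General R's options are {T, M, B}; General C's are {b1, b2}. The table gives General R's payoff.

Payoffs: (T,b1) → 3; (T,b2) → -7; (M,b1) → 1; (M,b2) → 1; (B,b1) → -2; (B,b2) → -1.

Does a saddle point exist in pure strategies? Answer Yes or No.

Row minima: T → -7, M → 1, B → -2; maximin = 1.
Column maxima: b1 → 3, b2 → 1; minimax = 1.
maximin = minimax = 1, so a saddle point exists.

Yes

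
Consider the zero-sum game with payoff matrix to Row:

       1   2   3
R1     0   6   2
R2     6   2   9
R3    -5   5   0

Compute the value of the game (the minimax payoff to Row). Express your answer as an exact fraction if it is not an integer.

Row minima: R1 → 0, R2 → 2, R3 → -5; maximin = 2.
Column maxima: 1 → 6, 2 → 6, 3 → 9; minimax = 6.
2 ≠ 6, so there is no saddle point; optimal play is mixed.
R3 is strictly dominated by R1, so Row never plays it.
3 is strictly dominated by 1 (it gives Row strictly more in every row), so Column never plays it.
On the remaining 2×2 (R1, R2 vs 1, 2):
Let Row play R1 with probability p. Expected payoff against 1: 0p + 6(1−p) = −6p + 6; against 2: 6p + 2(1−p) = 4p + 2.
Setting these equal: −6p + 6 = 4p + 2 ⇒ −10p = -4 ⇒ p = 2/5, and the value is (-6)·(2/5) + 6 = 18/5.
For Column: with q = P(1), equating R1's and R2's payoffs gives −6q + 6 = 4q + 2 ⇒ q = 2/5.

18/5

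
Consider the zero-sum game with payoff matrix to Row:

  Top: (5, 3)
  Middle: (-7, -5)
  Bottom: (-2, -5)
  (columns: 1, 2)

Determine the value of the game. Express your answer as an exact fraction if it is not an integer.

Row minima: Top → 3, Middle → -7, Bottom → -5; maximin = 3.
Column maxima: 1 → 5, 2 → 3; minimax = 3.
Since maximin = minimax = 3, there is a saddle point and the value is 3.

3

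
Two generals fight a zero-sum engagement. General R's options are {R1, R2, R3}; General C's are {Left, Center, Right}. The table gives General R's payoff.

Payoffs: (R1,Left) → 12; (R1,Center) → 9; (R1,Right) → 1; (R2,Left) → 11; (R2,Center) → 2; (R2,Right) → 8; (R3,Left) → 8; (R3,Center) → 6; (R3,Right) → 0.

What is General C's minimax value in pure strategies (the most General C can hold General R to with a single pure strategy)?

8

Column maxima: Left → 12, Center → 9, Right → 8.
The smallest of these is 8.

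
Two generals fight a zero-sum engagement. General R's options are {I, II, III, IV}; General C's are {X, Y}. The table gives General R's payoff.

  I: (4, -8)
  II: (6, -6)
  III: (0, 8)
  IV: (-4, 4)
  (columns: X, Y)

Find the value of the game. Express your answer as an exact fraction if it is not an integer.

12/5

Row minima: I → -8, II → -6, III → 0, IV → -4; maximin = 0.
Column maxima: X → 6, Y → 8; minimax = 6.
0 ≠ 6, so there is no saddle point; optimal play is mixed.
I is strictly dominated by II, so General R never plays it.
IV is strictly dominated by III, so General R never plays it.
On the remaining 2×2 (II, III vs X, Y):
Let General R play II with probability p. Expected payoff against X: 6p + 0(1−p) = 6p; against Y: (-6)p + 8(1−p) = −14p + 8.
Setting these equal: 6p = −14p + 8 ⇒ 20p = 8 ⇒ p = 2/5, and the value is (6)·(2/5) = 12/5.
For General C: with q = P(X), equating II's and III's payoffs gives 12q − 6 = −8q + 8 ⇒ q = 7/10.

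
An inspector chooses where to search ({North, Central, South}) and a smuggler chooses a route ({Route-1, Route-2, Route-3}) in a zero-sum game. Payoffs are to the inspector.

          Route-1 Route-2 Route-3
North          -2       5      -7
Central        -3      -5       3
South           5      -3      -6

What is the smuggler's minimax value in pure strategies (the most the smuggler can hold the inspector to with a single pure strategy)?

3

Column maxima: Route-1 → 5, Route-2 → 5, Route-3 → 3.
The smallest of these is 3.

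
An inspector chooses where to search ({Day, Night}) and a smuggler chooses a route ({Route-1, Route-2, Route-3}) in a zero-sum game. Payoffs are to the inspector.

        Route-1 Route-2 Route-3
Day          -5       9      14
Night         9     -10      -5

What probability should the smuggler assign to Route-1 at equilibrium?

19/33

Row minima: Day → -5, Night → -10; maximin = -5.
Column maxima: Route-1 → 9, Route-2 → 9, Route-3 → 14; minimax = 9.
-5 ≠ 9, so there is no saddle point; optimal play is mixed.
Route-3 is strictly dominated by Route-2 (it gives the inspector strictly more in every row), so the smuggler never plays it.
On the remaining 2×2 (Day, Night vs Route-1, Route-2):
Let the inspector play Day with probability p. Expected payoff against Route-1: (-5)p + 9(1−p) = −14p + 9; against Route-2: 9p + (-10)(1−p) = 19p − 10.
Setting these equal: −14p + 9 = 19p − 10 ⇒ −33p = -19 ⇒ p = 19/33, and the value is (-14)·(19/33) + 9 = 31/33.
For the smuggler: with q = P(Route-1), equating Day's and Night's payoffs gives −14q + 9 = 19q − 10 ⇒ q = 19/33.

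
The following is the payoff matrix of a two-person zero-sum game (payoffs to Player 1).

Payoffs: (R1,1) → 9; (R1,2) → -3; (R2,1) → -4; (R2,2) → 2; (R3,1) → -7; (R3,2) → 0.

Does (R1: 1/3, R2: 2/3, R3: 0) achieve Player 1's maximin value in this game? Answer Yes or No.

Against 1 this mix gives (1/3)·9 + (2/3)·(-4) = 1/3.
Against 2 this mix gives (1/3)·(-3) + (2/3)·2 = 1/3.
All of Player 2's active replies (1, 2) yield 1/3, and no column does worse for Player 1. The mix makes Player 2 indifferent and guarantees 1/3, so it is optimal.

Yes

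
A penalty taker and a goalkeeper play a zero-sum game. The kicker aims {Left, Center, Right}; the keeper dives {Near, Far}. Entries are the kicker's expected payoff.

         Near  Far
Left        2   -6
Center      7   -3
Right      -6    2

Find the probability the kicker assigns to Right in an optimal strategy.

Row minima: Left → -6, Center → -3, Right → -6; maximin = -3.
Column maxima: Near → 7, Far → 2; minimax = 2.
-3 ≠ 2, so there is no saddle point; optimal play is mixed.
Left is strictly dominated by Center, so the kicker never plays it.
On the remaining 2×2 (Center, Right vs Near, Far):
Let the kicker play Center with probability p. Expected payoff against Near: 7p + (-6)(1−p) = 13p − 6; against Far: (-3)p + 2(1−p) = −5p + 2.
Setting these equal: 13p − 6 = −5p + 2 ⇒ 18p = 8 ⇒ p = 4/9, and the value is (13)·(4/9) − 6 = -2/9.
For the keeper: with q = P(Near), equating Center's and Right's payoffs gives 10q − 3 = −8q + 2 ⇒ q = 5/18.

5/9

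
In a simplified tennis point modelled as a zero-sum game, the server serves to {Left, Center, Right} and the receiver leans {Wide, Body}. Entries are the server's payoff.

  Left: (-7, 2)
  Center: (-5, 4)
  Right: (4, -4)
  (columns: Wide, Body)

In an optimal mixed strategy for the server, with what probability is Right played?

9/17

Row minima: Left → -7, Center → -5, Right → -4; maximin = -4.
Column maxima: Wide → 4, Body → 4; minimax = 4.
-4 ≠ 4, so there is no saddle point; optimal play is mixed.
Left is strictly dominated by Center, so the server never plays it.
On the remaining 2×2 (Center, Right vs Wide, Body):
Let the server play Center with probability p. Expected payoff against Wide: (-5)p + 4(1−p) = −9p + 4; against Body: 4p + (-4)(1−p) = 8p − 4.
Setting these equal: −9p + 4 = 8p − 4 ⇒ −17p = -8 ⇒ p = 8/17, and the value is (-9)·(8/17) + 4 = -4/17.
For the receiver: with q = P(Wide), equating Center's and Right's payoffs gives −9q + 4 = 8q − 4 ⇒ q = 8/17.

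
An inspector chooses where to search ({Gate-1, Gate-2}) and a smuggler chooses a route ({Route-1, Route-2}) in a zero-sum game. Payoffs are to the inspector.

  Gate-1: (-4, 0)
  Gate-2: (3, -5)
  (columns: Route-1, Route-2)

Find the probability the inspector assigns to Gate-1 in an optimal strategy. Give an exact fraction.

2/3

Row minima: Gate-1 → -4, Gate-2 → -5; maximin = -4.
Column maxima: Route-1 → 3, Route-2 → 0; minimax = 0.
-4 ≠ 0, so there is no saddle point; optimal play is mixed.
Let the inspector play Gate-1 with probability p. Expected payoff against Route-1: (-4)p + 3(1−p) = −7p + 3; against Route-2: 0p + (-5)(1−p) = 5p − 5.
Setting these equal: −7p + 3 = 5p − 5 ⇒ −12p = -8 ⇒ p = 2/3, and the value is (-7)·(2/3) + 3 = -5/3.
For the smuggler: with q = P(Route-1), equating Gate-1's and Gate-2's payoffs gives −4q = 8q − 5 ⇒ q = 5/12.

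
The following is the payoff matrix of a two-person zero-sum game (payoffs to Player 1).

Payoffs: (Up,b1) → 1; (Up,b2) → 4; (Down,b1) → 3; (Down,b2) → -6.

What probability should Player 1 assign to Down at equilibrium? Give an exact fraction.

Row minima: Up → 1, Down → -6; maximin = 1.
Column maxima: b1 → 3, b2 → 4; minimax = 3.
1 ≠ 3, so there is no saddle point; optimal play is mixed.
Let Player 1 play Up with probability p. Expected payoff against b1: 1p + 3(1−p) = −2p + 3; against b2: 4p + (-6)(1−p) = 10p − 6.
Setting these equal: −2p + 3 = 10p − 6 ⇒ −12p = -9 ⇒ p = 3/4, and the value is (-2)·(3/4) + 3 = 3/2.
For Player 2: with q = P(b1), equating Up's and Down's payoffs gives −3q + 4 = 9q − 6 ⇒ q = 5/6.

1/4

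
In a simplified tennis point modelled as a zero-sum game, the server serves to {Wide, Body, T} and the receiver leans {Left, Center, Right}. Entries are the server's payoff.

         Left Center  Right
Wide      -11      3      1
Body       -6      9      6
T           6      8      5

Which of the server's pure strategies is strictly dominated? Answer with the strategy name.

Wide

Body gives a strictly higher payoff than Wide against every column: -6 > -11, 9 > 3, 6 > 1.
So Wide is strictly dominated and the server never plays it.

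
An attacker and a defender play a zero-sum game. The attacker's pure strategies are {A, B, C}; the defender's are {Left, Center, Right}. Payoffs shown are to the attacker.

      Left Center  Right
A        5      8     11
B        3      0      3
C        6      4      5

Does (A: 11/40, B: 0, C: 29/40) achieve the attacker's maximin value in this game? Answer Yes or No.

Against Left this mix gives (11/40)·5 + (29/40)·6 = 229/40.
Against Center this mix gives (11/40)·8 + (29/40)·4 = 51/10.
Against Right this mix gives (11/40)·11 + (29/40)·5 = 133/20.
The defender will play Center, holding the attacker to 51/10. Shifting weight toward the row that does better against Center would raise this floor (the equalizing mix achieves 28/5 against both Center and Left), so the proposed strategy is not optimal.

No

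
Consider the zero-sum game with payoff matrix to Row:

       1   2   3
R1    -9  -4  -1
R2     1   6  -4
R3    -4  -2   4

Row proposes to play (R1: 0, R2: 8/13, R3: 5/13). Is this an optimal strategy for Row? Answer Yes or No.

Yes

Against 1 this mix gives (8/13)·1 + (5/13)·(-4) = -12/13.
Against 2 this mix gives (8/13)·6 + (5/13)·(-2) = 38/13.
Against 3 this mix gives (8/13)·(-4) + (5/13)·4 = -12/13.
All of Column's active replies (1, 3) yield -12/13, and no column does worse for Row. The mix makes Column indifferent and guarantees -12/13, so it is optimal.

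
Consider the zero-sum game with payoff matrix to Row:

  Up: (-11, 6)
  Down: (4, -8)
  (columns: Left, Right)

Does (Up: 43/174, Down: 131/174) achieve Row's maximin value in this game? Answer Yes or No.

Against Left this mix gives (43/174)·(-11) + (131/174)·4 = 17/58.
Against Right this mix gives (43/174)·6 + (131/174)·(-8) = -395/87.
Column will play Right, holding Row to -395/87. Shifting weight toward the row that does better against Right would raise this floor (the equalizing mix achieves -64/29 against both Right and Left), so the proposed strategy is not optimal.

No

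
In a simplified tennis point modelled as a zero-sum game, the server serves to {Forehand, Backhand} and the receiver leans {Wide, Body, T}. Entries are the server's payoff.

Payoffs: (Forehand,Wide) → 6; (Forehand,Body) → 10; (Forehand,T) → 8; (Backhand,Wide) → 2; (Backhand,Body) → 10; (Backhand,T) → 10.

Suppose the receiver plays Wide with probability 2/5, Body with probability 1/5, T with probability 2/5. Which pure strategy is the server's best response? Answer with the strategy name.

Expected payoff of Forehand: (2/5)·6 + (1/5)·10 + (2/5)·8 = 38/5.
Expected payoff of Backhand: (2/5)·2 + (1/5)·10 + (2/5)·10 = 34/5.
The largest is 38/5, so the server's best response is Forehand.

Forehand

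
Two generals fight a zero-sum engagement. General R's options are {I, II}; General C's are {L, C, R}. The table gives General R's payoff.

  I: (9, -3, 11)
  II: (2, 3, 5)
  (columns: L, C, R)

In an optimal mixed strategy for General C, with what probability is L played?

6/13

Row minima: I → -3, II → 2; maximin = 2.
Column maxima: L → 9, C → 3, R → 11; minimax = 3.
2 ≠ 3, so there is no saddle point; optimal play is mixed.
R is strictly dominated by L (it gives General R strictly more in every row), so General C never plays it.
On the remaining 2×2 (I, II vs L, C):
Let General R play I with probability p. Expected payoff against L: 9p + 2(1−p) = 7p + 2; against C: (-3)p + 3(1−p) = −6p + 3.
Setting these equal: 7p + 2 = −6p + 3 ⇒ 13p = 1 ⇒ p = 1/13, and the value is (7)·(1/13) + 2 = 33/13.
For General C: with q = P(L), equating I's and II's payoffs gives 12q − 3 = −q + 3 ⇒ q = 6/13.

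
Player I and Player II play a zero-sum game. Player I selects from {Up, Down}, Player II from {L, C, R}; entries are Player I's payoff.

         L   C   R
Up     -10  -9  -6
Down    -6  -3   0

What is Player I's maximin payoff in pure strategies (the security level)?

Row minima: Up → -10, Down → -6.
The best of these is -6.

-6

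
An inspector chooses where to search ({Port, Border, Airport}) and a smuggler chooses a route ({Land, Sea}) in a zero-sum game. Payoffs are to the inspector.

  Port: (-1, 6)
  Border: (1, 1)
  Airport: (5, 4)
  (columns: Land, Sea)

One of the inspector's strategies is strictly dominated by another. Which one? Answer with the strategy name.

Airport gives a strictly higher payoff than Border against every column: 5 > 1, 4 > 1.
So Border is strictly dominated and the inspector never plays it.

Border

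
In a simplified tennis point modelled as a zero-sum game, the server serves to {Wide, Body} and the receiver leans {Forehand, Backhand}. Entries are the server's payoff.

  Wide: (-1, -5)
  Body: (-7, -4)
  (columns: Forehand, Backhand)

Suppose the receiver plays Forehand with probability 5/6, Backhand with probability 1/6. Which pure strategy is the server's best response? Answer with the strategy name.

Wide

Expected payoff of Wide: (5/6)·(-1) + (1/6)·(-5) = -5/3.
Expected payoff of Body: (5/6)·(-7) + (1/6)·(-4) = -13/2.
The largest is -5/3, so the server's best response is Wide.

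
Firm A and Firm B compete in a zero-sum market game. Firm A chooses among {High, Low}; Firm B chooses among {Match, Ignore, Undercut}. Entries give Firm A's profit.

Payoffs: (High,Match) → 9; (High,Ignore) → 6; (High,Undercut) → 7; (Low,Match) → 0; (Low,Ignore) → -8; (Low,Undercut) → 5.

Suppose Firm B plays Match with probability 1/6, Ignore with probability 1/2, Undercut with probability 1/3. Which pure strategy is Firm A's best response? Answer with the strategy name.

Expected payoff of High: (1/6)·9 + (1/2)·6 + (1/3)·7 = 41/6.
Expected payoff of Low: (1/6)·0 + (1/2)·(-8) + (1/3)·5 = -7/3.
The largest is 41/6, so Firm A's best response is High.

High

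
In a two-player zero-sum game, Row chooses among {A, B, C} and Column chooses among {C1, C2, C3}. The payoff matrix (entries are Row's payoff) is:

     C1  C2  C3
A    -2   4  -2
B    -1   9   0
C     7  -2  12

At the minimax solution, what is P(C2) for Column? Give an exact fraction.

Row minima: A → -2, B → -1, C → -2; maximin = -1.
Column maxima: C1 → 7, C2 → 9, C3 → 12; minimax = 7.
-1 ≠ 7, so there is no saddle point; optimal play is mixed.
A is strictly dominated by B, so Row never plays it.
With A eliminated, C3 is strictly dominated by C1 (it gives Row strictly more in every remaining row), so Column never plays it.
On the remaining 2×2 (B, C vs C1, C2):
Let Row play B with probability p. Expected payoff against C1: (-1)p + 7(1−p) = −8p + 7; against C2: 9p + (-2)(1−p) = 11p − 2.
Setting these equal: −8p + 7 = 11p − 2 ⇒ −19p = -9 ⇒ p = 9/19, and the value is (-8)·(9/19) + 7 = 61/19.
For Column: with q = P(C1), equating B's and C's payoffs gives −10q + 9 = 9q − 2 ⇒ q = 11/19.

8/19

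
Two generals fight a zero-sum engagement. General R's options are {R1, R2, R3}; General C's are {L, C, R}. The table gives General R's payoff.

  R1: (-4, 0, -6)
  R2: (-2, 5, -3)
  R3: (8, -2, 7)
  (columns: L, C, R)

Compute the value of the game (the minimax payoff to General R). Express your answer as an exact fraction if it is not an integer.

Row minima: R1 → -6, R2 → -3, R3 → -2; maximin = -2.
Column maxima: L → 8, C → 5, R → 7; minimax = 5.
-2 ≠ 5, so there is no saddle point; optimal play is mixed.
R1 is strictly dominated by R2, so General R never plays it.
L is strictly dominated by R (it gives General R strictly more in every row), so General C never plays it.
On the remaining 2×2 (R2, R3 vs C, R):
Let General R play R2 with probability p. Expected payoff against C: 5p + (-2)(1−p) = 7p − 2; against R: (-3)p + 7(1−p) = −10p + 7.
Setting these equal: 7p − 2 = −10p + 7 ⇒ 17p = 9 ⇒ p = 9/17, and the value is (7)·(9/17) − 2 = 29/17.
For General C: with q = P(C), equating R2's and R3's payoffs gives 8q − 3 = −9q + 7 ⇒ q = 10/17.

29/17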